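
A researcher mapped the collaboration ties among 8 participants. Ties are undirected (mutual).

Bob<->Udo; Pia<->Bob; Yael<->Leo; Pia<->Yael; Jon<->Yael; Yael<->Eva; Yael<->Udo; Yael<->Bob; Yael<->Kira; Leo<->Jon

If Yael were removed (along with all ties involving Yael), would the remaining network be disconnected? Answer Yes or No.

Yes

Removing Yael leaves {Bob, Pia, and Udo} with no path to {Jon and Leo}, so the network splits into 4 components. Yael is a cut vertex.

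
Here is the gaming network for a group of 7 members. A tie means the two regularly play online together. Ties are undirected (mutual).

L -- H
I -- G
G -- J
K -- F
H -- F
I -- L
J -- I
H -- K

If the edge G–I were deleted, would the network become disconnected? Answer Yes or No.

No

Even without that edge, G still reaches I via G – J – I, so the network stays connected. Not a bridge.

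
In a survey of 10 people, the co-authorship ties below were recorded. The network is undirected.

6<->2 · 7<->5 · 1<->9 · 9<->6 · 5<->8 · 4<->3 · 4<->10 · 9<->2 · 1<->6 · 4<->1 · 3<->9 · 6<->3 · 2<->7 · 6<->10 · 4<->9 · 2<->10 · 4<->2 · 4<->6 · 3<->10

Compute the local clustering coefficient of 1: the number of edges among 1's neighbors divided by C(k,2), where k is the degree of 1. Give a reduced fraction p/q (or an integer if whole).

1's neighbors: 4, 6, and 9 (k = 3).
Possible neighbor pairs: C(3,2) = 3. Edges among them: 4–6, 4–9, 6–9 → e = 3.
Clustering(1) = 3/3 = 1.

1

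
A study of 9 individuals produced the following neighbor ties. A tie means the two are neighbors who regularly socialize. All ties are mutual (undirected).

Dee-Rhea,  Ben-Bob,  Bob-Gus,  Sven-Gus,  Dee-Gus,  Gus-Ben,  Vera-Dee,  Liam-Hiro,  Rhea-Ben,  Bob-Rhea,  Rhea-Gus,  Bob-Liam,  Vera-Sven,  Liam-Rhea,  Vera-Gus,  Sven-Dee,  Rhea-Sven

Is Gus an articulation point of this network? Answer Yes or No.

Even without Gus, every remaining node can still reach every other (the residual graph is connected), so Gus is not a cut vertex.

No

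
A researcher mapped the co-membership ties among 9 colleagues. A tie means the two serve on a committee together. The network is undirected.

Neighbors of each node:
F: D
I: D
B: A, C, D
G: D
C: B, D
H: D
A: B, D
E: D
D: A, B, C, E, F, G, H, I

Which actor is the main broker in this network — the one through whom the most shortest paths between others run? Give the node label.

D

Unnormalized betweenness of each node: A:0, B:1/2, C:0, D:51/2, E:0, F:0, G:0, H:0, I:0.
D has the largest value, 51/2, making it the main broker — the node through which the most shortest paths run.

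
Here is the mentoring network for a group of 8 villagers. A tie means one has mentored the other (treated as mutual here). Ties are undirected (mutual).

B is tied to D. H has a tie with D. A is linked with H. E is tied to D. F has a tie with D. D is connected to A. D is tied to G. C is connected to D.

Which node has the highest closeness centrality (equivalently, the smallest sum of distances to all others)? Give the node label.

D

Farness (sum of distances to all others) for each node — A:12, B:13, C:13, D:7, E:13, F:13, G:13, H:12.
The smallest farness is 7, for D, so D has the highest closeness.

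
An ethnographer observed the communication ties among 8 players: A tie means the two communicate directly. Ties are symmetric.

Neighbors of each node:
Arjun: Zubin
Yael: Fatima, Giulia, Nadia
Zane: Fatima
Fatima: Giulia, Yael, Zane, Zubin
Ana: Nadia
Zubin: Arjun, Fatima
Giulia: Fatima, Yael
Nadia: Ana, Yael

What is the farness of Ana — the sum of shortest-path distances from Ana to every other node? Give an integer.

Distances from Ana: Arjun:5, Fatima:3, Giulia:3, Nadia:1, Yael:2, Zane:4, Zubin:4.
Sum = 5 + 3 + 3 + 1 + 2 + 4 + 4 = 22.

22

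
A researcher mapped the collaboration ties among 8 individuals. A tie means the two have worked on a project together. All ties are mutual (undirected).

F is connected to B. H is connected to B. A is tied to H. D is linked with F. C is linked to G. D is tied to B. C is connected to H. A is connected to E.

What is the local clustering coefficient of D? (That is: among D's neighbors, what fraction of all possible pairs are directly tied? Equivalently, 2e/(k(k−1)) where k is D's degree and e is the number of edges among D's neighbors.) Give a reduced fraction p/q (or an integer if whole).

1

D's neighbors: B and F (k = 2).
Possible neighbor pairs: C(2,2) = 1. Edges among them: B–F → e = 1.
Clustering(D) = 1/1.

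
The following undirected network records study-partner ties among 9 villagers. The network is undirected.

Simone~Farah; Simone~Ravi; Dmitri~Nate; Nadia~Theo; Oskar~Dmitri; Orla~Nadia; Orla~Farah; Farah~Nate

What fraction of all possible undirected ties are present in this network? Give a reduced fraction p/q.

There are 8 edges and 9 nodes, so the maximum possible is C(9,2) = 36.
Density = 8/36 = 2/9.

2/9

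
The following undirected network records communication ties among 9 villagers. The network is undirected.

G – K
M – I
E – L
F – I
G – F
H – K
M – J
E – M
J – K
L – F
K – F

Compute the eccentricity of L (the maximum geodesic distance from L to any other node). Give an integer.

3

Distances from L: E:1, F:1, G:2, H:3, I:2, J:3, K:2, M:2.
The largest is 3 (to J and H), so the eccentricity of L is 3.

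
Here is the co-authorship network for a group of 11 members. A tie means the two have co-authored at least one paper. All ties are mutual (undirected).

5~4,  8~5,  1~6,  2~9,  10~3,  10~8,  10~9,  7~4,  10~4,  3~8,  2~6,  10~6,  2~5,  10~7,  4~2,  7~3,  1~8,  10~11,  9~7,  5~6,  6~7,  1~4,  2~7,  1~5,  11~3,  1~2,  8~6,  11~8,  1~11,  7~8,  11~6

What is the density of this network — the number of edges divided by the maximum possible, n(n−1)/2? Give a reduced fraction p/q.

31/55

There are 31 edges and 11 nodes, so the maximum possible is C(11,2) = 55.
Density = 31/55.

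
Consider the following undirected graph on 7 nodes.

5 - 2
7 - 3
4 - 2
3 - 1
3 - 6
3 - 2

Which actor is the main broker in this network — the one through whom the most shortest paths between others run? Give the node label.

Unnormalized betweenness of each node: 1:0, 2:9, 3:12, 4:0, 5:0, 6:0, 7:0.
3 has the largest value, 12, making it the main broker — the node through which the most shortest paths run.

3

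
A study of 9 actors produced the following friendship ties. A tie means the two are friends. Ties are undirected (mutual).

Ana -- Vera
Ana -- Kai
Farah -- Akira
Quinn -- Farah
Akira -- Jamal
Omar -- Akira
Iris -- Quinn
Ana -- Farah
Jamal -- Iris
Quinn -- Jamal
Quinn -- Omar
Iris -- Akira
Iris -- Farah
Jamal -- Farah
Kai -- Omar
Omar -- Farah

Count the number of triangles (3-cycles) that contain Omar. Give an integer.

Omar's neighbors: Akira, Farah, Kai, and Quinn.
Neighbor pairs that are themselves tied: Omar–Akira–Farah; Omar–Farah–Quinn. Each forms one triangle with Omar, for 2 in total.

2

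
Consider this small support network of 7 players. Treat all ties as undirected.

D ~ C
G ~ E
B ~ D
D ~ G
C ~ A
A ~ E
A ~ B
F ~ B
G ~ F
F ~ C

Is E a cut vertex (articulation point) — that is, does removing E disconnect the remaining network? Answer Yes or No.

Even without E, every remaining node can still reach every other (the residual graph is connected), so E is not a cut vertex.

No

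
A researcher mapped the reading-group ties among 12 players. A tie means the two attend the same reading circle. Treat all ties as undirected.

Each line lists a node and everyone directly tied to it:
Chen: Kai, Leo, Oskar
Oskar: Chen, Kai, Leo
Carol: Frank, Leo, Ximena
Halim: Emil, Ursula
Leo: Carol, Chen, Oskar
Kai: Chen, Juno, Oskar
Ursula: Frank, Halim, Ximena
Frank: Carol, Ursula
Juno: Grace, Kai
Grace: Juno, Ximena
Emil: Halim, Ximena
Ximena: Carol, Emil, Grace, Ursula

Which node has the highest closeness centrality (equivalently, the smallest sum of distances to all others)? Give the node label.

Ximena

Farness (sum of distances to all others) for each node — Carol:22, Chen:29, Emil:29, Frank:28, Grace:25, Halim:35, Juno:28, Kai:30, Leo:25, Oskar:29, Ursula:27, Ximena:21.
The smallest farness is 21, for Ximena, so Ximena has the highest closeness.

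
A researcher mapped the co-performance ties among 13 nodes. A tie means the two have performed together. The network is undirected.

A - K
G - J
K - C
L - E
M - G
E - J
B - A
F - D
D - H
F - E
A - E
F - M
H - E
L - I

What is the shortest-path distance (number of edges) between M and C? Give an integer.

One shortest route is M – F – E – A – K – C, which uses 5 edges, and at distance 4 from M we only reach {B, I, K}, which does not include C. So d(M,C) = 5.

5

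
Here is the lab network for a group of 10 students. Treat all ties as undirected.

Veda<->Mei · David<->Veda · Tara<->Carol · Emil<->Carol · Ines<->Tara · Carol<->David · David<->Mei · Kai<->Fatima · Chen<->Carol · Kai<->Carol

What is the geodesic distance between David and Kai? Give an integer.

2

One shortest route is David – Carol – Kai, which uses 2 edges, and David and Kai are not directly tied, so nothing shorter exists. So d(David,Kai) = 2.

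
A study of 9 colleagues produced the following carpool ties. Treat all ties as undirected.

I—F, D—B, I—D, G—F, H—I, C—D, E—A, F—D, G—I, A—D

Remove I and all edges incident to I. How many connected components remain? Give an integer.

Without I, the remaining ties split the others into: {A, B, C, D, E, F, G}; {H}.
That's 2 separate components.

2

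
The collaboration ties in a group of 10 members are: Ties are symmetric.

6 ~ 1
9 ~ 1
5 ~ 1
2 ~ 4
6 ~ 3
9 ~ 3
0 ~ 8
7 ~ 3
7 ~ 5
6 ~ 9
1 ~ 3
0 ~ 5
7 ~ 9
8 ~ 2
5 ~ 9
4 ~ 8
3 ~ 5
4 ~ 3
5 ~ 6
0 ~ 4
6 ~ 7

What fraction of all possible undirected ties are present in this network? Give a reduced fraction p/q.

7/15

There are 21 edges and 10 nodes, so the maximum possible is C(10,2) = 45.
Density = 21/45 = 7/15.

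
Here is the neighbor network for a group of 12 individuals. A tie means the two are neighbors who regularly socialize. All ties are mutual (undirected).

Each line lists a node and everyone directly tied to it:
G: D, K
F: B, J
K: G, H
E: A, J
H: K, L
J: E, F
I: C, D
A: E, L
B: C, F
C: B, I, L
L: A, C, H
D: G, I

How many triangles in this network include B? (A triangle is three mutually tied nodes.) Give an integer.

0

B's neighbors are C and F, but none of them are tied to each other, so no triangle contains B.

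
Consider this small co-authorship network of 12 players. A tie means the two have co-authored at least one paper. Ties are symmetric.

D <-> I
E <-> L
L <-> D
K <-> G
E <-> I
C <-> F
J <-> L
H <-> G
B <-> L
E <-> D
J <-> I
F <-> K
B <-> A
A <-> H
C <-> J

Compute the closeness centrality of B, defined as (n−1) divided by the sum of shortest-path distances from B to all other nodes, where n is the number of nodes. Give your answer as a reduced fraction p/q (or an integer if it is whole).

11/27

Distances from B: A:1, C:3, D:2, E:2, F:4, G:3, H:2, I:3, J:2, K:4, L:1. Sum = 27.
n = 12, so closeness = 11/27.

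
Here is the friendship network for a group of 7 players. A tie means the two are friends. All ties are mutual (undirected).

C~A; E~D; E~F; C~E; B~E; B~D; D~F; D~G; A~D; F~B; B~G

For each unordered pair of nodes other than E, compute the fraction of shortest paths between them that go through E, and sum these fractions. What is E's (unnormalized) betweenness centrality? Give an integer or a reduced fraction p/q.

19/6

Pairs whose geodesics pass through E — C–F: 1; C–B: 1; C–G: 2/3; C–D: 1/2.
All other pairs contribute 0.
Summing the contributions gives betweenness(E) = 19/6.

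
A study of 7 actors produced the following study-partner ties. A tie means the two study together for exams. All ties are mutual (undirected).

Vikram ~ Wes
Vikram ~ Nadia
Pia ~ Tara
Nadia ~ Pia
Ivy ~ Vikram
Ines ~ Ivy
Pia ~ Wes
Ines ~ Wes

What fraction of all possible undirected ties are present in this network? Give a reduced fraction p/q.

8/21

There are 8 edges and 7 nodes, so the maximum possible is C(7,2) = 21.
Density = 8/21.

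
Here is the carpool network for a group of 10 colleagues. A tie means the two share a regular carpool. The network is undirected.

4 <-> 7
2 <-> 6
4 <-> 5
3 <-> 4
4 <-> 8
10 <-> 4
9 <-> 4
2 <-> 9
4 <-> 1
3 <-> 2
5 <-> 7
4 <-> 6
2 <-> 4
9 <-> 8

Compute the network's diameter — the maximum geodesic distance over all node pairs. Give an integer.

Eccentricity of each node (its greatest distance to any other): 1:2, 2:2, 3:2, 4:1, 5:2, 6:2, 7:2, 8:2, 9:2, 10:2.
The maximum eccentricity is 2, realized for instance by the pair 10–8 via 10 – 4 – 8. So the diameter is 2.

2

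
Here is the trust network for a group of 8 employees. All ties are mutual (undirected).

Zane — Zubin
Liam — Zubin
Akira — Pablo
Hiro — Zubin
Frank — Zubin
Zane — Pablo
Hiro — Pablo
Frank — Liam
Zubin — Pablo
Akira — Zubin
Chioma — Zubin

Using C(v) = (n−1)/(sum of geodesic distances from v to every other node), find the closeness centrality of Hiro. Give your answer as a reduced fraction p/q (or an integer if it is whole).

Distances from Hiro: Akira:2, Chioma:2, Frank:2, Liam:2, Pablo:1, Zane:2, Zubin:1. Sum = 12.
n = 8, so closeness = 7/12.

7/12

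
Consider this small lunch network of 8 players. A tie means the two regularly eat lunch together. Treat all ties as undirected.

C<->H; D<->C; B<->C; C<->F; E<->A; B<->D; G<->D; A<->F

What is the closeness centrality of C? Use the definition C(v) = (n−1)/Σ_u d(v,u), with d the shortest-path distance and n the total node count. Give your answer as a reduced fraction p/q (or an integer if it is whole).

7/11

Distances from C: A:2, B:1, D:1, E:3, F:1, G:2, H:1. Sum = 11.
n = 8, so closeness = 7/11.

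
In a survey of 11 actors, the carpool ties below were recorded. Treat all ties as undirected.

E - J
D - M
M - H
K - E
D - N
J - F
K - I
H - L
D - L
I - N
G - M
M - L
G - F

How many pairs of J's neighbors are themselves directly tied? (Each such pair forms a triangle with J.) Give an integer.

0

J's neighbors are E and F, but none of them are tied to each other, so no triangle contains J.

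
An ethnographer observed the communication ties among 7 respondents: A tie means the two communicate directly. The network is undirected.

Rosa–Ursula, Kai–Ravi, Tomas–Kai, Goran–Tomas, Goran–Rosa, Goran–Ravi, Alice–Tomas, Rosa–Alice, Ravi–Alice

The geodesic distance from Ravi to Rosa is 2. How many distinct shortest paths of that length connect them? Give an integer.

2

The shortest distance is 2. The length-2 paths are: Ravi–Alice–Rosa; Ravi–Goran–Rosa.
That gives 2 distinct shortest paths.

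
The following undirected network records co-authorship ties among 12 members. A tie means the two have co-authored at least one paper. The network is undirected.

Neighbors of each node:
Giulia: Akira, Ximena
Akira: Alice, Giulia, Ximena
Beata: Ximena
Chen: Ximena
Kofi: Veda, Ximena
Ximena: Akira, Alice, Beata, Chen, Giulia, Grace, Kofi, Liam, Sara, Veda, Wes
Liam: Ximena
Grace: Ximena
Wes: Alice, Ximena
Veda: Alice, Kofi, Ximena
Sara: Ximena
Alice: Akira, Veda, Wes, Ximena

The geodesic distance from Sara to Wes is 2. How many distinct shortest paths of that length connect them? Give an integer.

1

The shortest distance is 2, and the only length-2 path is Sara–Ximena–Wes. So there is exactly 1 shortest path.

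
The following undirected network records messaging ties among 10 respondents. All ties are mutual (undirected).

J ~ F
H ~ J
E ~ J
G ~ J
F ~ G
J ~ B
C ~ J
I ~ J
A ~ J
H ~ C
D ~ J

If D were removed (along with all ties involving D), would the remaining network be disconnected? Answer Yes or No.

Even without D, every remaining node can still reach every other (the residual graph is connected), so D is not a cut vertex.

No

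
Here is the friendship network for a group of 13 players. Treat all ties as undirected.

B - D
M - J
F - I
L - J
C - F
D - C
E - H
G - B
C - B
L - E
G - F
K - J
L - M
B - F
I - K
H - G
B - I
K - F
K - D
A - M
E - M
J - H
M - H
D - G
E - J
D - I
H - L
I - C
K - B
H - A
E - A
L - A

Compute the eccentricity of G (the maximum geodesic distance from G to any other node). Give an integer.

Distances from G: A:2, B:1, C:2, D:1, E:2, F:1, H:1, I:2, J:2, K:2, L:2, M:2.
The largest is 2 (to K, I, C, L, M, E, A, and J), so the eccentricity of G is 2.

2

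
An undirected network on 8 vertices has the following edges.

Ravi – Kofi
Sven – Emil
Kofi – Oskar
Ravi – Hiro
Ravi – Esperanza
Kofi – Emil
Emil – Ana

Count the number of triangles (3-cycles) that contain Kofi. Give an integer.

0

Kofi's neighbors are Emil, Oskar, and Ravi, but none of them are tied to each other, so no triangle contains Kofi.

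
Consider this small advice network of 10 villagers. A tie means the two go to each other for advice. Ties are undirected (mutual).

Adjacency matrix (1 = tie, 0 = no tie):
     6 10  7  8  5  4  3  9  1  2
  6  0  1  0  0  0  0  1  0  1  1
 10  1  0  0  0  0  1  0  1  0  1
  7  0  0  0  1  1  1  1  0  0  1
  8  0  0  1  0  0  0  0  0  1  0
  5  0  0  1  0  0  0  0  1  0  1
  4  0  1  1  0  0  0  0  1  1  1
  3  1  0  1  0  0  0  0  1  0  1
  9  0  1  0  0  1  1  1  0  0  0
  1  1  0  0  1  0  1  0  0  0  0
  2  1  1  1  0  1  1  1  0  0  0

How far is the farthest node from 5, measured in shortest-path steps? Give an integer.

3

Distances from 5: 1:3, 2:1, 3:2, 4:2, 6:2, 7:1, 8:2, 9:1, 10:2.
The largest is 3 (to 1), so the eccentricity of 5 is 3.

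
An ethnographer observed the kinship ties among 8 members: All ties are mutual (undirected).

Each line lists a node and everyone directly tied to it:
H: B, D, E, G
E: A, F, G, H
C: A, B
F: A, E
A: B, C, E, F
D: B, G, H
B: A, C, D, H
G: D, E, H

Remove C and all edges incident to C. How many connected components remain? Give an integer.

C's neighbors (A and B) remain reachable from one another through other ties, so the rest of the network stays in one piece.

1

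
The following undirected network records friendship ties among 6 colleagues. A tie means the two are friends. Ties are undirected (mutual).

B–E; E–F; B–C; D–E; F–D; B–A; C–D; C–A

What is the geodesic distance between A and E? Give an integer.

One shortest route is A – B – E, which uses 2 edges, and A and E are not directly tied, so nothing shorter exists. So d(A,E) = 2.

2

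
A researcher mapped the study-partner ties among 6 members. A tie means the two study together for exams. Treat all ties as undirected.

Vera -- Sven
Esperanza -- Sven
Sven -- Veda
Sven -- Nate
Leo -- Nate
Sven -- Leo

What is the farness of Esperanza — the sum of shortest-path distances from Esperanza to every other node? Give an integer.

9

Distances from Esperanza: Leo:2, Nate:2, Sven:1, Veda:2, Vera:2.
Sum = 2 + 2 + 1 + 2 + 2 = 9.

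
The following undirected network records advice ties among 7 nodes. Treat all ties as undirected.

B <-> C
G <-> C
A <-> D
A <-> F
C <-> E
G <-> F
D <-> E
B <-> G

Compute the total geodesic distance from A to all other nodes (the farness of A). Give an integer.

12

Distances from A: B:3, C:3, D:1, E:2, F:1, G:2.
Sum = 3 + 3 + 1 + 2 + 1 + 2 = 12.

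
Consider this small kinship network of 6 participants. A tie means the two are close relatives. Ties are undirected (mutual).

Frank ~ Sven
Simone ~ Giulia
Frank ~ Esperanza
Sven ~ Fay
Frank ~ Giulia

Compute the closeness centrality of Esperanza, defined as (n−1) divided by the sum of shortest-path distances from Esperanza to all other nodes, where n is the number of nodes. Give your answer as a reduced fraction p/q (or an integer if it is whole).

5/11

Distances from Esperanza: Fay:3, Frank:1, Giulia:2, Simone:3, Sven:2. Sum = 11.
n = 6, so closeness = 5/11.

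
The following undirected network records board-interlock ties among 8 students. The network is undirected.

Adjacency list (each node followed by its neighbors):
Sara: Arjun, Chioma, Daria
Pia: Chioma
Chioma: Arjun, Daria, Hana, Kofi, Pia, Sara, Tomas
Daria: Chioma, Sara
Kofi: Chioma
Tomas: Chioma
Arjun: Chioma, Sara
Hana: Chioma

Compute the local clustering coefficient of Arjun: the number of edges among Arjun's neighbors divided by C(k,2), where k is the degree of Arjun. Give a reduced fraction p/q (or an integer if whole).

1

Arjun's neighbors: Chioma and Sara (k = 2).
Possible neighbor pairs: C(2,2) = 1. Edges among them: Chioma–Sara → e = 1.
Clustering(Arjun) = 1/1.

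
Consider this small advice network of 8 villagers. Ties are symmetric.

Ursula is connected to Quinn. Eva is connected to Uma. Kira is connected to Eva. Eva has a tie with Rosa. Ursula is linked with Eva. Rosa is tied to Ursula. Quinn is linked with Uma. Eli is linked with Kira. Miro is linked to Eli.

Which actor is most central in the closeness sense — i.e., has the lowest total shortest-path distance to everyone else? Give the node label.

Eva

Farness (sum of distances to all others) for each node — Eli:17, Eva:11, Kira:13, Miro:23, Quinn:18, Rosa:15, Uma:15, Ursula:14.
The smallest farness is 11, for Eva, so Eva has the highest closeness.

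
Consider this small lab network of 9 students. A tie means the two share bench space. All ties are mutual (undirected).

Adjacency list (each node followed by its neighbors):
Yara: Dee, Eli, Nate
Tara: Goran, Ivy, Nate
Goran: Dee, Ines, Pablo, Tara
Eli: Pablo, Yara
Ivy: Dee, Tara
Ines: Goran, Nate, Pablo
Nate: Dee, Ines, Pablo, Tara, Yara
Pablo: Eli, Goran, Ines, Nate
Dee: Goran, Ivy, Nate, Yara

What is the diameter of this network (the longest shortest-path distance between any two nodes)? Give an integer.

Eccentricity of each node (its greatest distance to any other): Dee:2, Eli:3, Goran:2, Ines:3, Ivy:3, Nate:2, Pablo:3, Tara:3, Yara:2.
The maximum eccentricity is 3, realized for instance by the pair Ines–Ivy via Ines – Goran – Tara – Ivy. So the diameter is 3.

3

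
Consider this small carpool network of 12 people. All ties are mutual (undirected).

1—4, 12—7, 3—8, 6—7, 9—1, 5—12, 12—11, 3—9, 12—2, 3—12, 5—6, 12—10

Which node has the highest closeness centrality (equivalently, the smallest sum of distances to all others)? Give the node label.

Farness (sum of distances to all others) for each node — 1:35, 2:29, 3:21, 4:45, 5:27, 6:35, 7:27, 8:31, 9:27, 10:29, 11:29, 12:19.
The smallest farness is 19, for 12, so 12 has the highest closeness.

12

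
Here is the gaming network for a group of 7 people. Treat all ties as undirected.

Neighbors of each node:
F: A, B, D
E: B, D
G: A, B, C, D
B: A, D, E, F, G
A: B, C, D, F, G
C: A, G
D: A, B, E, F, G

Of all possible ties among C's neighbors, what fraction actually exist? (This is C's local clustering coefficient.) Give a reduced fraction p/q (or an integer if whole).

C's neighbors: A and G (k = 2).
Possible neighbor pairs: C(2,2) = 1. Edges among them: A–G → e = 1.
Clustering(C) = 1/1.

1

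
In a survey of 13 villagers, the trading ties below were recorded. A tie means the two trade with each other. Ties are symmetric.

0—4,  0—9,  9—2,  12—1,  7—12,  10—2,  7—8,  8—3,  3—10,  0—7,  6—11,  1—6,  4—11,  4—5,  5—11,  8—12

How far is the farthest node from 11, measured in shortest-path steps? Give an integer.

5

Distances from 11: 0:2, 1:2, 2:4, 3:5, 4:1, 5:1, 6:1, 7:3, 8:4, 9:3, 10:5, 12:3.
The largest is 5 (to 3 and 10), so the eccentricity of 11 is 5.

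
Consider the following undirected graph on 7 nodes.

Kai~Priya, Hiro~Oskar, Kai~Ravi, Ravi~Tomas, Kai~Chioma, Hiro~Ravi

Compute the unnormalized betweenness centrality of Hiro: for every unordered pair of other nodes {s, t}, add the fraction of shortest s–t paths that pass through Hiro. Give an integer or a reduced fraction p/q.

5

Pairs whose geodesics pass through Hiro — Kai–Oskar: 1; Tomas–Oskar: 1; Oskar–Chioma: 1; Oskar–Priya: 1; Oskar–Ravi: 1.
All other pairs contribute 0.
Summing the contributions gives betweenness(Hiro) = 5.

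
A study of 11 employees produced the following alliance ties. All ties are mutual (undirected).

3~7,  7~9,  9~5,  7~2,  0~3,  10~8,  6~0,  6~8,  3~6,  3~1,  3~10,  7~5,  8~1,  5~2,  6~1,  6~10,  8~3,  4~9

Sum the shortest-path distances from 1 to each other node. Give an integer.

22

Distances from 1: 0:2, 2:3, 3:1, 4:4, 5:3, 6:1, 7:2, 8:1, 9:3, 10:2.
Sum = 2 + 3 + 1 + 4 + 3 + 1 + 2 + 1 + 3 + 2 = 22.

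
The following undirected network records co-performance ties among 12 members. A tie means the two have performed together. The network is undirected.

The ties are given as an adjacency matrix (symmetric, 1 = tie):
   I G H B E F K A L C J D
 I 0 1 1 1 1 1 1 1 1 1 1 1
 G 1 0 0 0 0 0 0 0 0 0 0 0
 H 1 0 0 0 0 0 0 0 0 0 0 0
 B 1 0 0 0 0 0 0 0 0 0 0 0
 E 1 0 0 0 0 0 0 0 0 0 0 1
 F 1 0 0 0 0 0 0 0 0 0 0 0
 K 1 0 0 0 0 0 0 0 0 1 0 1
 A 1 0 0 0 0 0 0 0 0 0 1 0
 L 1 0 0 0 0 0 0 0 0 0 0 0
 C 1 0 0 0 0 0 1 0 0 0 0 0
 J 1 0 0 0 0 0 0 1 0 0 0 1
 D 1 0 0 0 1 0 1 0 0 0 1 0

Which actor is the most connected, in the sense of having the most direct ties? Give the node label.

Degrees — A:2, B:1, C:2, D:4, E:2, F:1, G:1, H:1, I:11, J:3, K:3, L:1.
The maximum is 11, attained only by I.

I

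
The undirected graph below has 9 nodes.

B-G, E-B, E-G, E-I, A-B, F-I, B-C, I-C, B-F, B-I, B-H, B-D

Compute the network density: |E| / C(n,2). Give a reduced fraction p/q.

There are 12 edges and 9 nodes, so the maximum possible is C(9,2) = 36.
Density = 12/36 = 1/3.

1/3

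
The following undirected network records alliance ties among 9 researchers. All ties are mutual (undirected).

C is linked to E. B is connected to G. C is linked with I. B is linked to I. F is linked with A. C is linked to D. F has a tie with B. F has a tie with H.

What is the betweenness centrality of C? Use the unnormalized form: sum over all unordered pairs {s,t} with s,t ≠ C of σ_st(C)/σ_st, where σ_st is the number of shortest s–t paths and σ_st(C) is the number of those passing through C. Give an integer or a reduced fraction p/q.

Pairs whose geodesics pass through C — F–E: 1; F–D: 1; I–E: 1; I–D: 1; A–E: 1; A–D: 1; E–B: 1; E–D: 1; E–H: 1; E–G: 1; B–D: 1; D–H: 1; D–G: 1.
All other pairs contribute 0.
Summing the contributions gives betweenness(C) = 13.

13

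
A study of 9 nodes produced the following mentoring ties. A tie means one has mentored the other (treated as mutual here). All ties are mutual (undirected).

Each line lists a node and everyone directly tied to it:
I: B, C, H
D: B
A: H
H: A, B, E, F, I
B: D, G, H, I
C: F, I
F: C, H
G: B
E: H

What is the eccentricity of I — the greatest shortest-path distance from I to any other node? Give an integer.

2

Distances from I: A:2, B:1, C:1, D:2, E:2, F:2, G:2, H:1.
The largest is 2 (to G, D, F, A, and E), so the eccentricity of I is 2.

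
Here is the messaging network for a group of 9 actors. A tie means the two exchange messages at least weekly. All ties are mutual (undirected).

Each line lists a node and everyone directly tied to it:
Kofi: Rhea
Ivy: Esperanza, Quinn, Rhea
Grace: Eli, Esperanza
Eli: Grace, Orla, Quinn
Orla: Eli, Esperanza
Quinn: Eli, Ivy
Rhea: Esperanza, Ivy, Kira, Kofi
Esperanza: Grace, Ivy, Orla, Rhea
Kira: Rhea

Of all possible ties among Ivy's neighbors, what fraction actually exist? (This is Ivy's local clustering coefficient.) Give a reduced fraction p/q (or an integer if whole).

Ivy's neighbors: Esperanza, Quinn, and Rhea (k = 3).
Possible neighbor pairs: C(3,2) = 3. Edges among them: Esperanza–Rhea → e = 1.
Clustering(Ivy) = 1/3.

1/3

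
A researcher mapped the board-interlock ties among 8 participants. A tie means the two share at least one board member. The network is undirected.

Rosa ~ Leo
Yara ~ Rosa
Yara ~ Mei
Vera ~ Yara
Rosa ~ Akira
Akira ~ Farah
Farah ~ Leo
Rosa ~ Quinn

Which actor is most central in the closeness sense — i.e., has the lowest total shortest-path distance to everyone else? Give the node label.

Rosa

Farness (sum of distances to all others) for each node — Akira:14, Farah:18, Leo:14, Mei:18, Quinn:16, Rosa:10, Vera:18, Yara:12.
The smallest farness is 10, for Rosa, so Rosa has the highest closeness.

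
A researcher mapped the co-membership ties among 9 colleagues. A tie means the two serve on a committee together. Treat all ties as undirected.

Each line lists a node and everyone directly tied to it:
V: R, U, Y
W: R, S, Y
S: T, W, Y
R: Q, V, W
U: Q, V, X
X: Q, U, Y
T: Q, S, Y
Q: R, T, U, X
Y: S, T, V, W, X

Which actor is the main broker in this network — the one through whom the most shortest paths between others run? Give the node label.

Unnormalized betweenness of each node: Q:55/12, R:5/2, S:1/2, T:11/6, U:1, V:7/3, W:3/2, X:19/12, Y:43/6.
Y has the largest value, 43/6, making it the main broker — the node through which the most shortest paths run.

Y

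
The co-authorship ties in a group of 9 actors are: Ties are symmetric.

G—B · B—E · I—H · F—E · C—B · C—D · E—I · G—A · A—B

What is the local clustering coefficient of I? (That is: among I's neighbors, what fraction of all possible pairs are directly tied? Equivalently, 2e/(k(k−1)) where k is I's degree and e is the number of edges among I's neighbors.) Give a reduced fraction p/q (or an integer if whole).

I's neighbors: E and H (k = 2).
Possible neighbor pairs: C(2,2) = 1. Edges among them: none → e = 0.
Clustering(I) = 0/1.

0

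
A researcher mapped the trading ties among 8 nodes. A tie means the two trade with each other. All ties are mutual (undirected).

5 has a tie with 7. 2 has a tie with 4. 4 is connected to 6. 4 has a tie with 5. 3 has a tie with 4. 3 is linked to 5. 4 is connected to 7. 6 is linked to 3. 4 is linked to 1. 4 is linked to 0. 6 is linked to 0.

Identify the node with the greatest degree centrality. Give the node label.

4

Degrees — 0:2, 1:1, 2:1, 3:3, 4:7, 5:3, 6:3, 7:2.
The maximum is 7, attained only by 4.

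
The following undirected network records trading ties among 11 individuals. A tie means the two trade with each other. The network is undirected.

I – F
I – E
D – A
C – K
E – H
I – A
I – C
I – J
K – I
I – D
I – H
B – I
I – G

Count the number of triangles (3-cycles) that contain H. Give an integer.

1

H's neighbors: E and I.
Neighbor pairs that are themselves tied: H–E–I. Each forms one triangle with H, for 1 in total.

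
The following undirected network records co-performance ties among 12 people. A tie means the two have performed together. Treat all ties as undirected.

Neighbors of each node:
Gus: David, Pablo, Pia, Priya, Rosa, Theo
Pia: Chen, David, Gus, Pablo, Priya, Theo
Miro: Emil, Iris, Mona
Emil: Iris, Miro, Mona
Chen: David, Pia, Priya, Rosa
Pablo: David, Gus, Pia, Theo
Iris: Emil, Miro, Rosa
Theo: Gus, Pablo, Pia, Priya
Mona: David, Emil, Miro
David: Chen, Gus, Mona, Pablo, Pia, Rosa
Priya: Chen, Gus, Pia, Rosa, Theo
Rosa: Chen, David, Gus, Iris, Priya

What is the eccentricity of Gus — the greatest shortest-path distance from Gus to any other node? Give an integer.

3

Distances from Gus: Chen:2, David:1, Emil:3, Iris:2, Miro:3, Mona:2, Pablo:1, Pia:1, Priya:1, Rosa:1, Theo:1.
The largest is 3 (to Miro and Emil), so the eccentricity of Gus is 3.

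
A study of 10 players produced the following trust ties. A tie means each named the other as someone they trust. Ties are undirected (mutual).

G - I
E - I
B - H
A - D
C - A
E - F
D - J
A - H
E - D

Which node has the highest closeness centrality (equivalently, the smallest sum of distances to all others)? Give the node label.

D

Farness (sum of distances to all others) for each node — A:19, B:33, C:27, D:17, E:19, F:27, G:33, H:25, I:25, J:25.
The smallest farness is 17, for D, so D has the highest closeness.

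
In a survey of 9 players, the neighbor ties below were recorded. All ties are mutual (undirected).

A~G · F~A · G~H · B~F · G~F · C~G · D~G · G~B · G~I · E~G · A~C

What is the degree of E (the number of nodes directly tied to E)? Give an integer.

1

E is directly tied to G. That is 1 neighbor, so the degree of E is 1.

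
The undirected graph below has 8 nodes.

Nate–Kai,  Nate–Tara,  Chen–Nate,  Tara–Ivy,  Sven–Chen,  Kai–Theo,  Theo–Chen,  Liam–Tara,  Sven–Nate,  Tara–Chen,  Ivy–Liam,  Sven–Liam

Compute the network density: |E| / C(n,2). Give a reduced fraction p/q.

There are 12 edges and 8 nodes, so the maximum possible is C(8,2) = 28.
Density = 12/28 = 3/7.

3/7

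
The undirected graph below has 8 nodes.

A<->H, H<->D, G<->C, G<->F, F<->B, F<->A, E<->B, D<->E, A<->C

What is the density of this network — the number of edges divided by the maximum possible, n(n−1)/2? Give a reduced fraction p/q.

There are 9 edges and 8 nodes, so the maximum possible is C(8,2) = 28.
Density = 9/28.

9/28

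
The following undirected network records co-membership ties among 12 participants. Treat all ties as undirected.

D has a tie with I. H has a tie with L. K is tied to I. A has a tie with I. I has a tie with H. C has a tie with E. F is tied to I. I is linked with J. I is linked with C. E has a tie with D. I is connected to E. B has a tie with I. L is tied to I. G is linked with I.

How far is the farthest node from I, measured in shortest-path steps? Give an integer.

Distances from I: A:1, B:1, C:1, D:1, E:1, F:1, G:1, H:1, J:1, K:1, L:1.
The largest is 1 (to K, G, L, H, J, F, A, B, E, C, and D), so the eccentricity of I is 1.

1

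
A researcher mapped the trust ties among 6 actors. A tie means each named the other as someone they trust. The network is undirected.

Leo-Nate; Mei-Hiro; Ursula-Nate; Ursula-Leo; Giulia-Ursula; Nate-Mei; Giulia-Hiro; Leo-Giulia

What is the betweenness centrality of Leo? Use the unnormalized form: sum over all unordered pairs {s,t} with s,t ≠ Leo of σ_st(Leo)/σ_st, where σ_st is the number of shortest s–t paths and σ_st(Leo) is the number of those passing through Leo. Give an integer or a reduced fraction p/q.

1/2

Pairs whose geodesics pass through Leo — Nate–Giulia: 1/2.
All other pairs contribute 0.
Summing the contributions gives betweenness(Leo) = 1/2.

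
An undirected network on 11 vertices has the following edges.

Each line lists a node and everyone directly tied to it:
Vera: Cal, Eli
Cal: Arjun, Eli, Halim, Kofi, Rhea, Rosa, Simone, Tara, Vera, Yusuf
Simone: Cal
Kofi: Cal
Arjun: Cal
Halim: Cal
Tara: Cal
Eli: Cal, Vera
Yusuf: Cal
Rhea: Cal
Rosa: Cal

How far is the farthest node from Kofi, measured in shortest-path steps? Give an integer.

2

Distances from Kofi: Arjun:2, Cal:1, Eli:2, Halim:2, Rhea:2, Rosa:2, Simone:2, Tara:2, Vera:2, Yusuf:2.
The largest is 2 (to Rhea, Halim, Vera, Eli, Rosa, Tara, Yusuf, Arjun, and Simone), so the eccentricity of Kofi is 2.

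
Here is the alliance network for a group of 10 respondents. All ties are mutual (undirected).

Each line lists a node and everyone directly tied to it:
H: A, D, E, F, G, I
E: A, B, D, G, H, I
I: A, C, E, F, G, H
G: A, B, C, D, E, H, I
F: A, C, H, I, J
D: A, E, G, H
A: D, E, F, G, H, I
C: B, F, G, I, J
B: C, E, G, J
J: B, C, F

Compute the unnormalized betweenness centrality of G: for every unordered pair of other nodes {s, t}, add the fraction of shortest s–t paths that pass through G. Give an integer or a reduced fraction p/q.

269/60

Pairs whose geodesics pass through G — E–C: 1/3; H–B: 1/2; H–C: 1/3; B–A: 1/2; B–I: 1/3; B–D: 1/2; A–C: 1/3; J–D: 2/5; C–D: 1; I–D: 1/4.
All other pairs contribute 0.
Summing the contributions gives betweenness(G) = 269/60.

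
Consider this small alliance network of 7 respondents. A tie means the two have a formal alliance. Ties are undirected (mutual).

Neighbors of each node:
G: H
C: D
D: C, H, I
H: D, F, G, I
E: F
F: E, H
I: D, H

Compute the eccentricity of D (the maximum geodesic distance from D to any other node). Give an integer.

Distances from D: C:1, E:3, F:2, G:2, H:1, I:1.
The largest is 3 (to E), so the eccentricity of D is 3.

3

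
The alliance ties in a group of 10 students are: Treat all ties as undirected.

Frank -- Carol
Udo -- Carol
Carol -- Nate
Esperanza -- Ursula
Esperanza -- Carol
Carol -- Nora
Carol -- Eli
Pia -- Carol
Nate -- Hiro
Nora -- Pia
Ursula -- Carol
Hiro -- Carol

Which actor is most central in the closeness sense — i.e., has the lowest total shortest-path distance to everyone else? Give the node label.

Carol

Farness (sum of distances to all others) for each node — Carol:9, Eli:17, Esperanza:16, Frank:17, Hiro:16, Nate:16, Nora:16, Pia:16, Udo:17, Ursula:16.
The smallest farness is 9, for Carol, so Carol has the highest closeness.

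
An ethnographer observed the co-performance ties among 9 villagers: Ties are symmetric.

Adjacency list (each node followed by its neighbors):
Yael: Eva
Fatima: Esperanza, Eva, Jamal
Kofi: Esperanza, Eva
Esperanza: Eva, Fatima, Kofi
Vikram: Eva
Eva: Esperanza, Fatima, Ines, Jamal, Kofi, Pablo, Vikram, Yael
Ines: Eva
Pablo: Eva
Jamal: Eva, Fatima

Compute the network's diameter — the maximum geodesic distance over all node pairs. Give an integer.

Eccentricity of each node (its greatest distance to any other): Esperanza:2, Eva:1, Fatima:2, Ines:2, Jamal:2, Kofi:2, Pablo:2, Vikram:2, Yael:2.
The maximum eccentricity is 2, realized for instance by the pair Fatima–Ines via Fatima – Eva – Ines. So the diameter is 2.

2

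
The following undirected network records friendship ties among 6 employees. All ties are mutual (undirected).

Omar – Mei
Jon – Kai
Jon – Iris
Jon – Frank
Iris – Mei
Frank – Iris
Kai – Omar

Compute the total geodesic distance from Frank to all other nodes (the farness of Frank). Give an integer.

9

Distances from Frank: Iris:1, Jon:1, Kai:2, Mei:2, Omar:3.
Sum = 1 + 1 + 2 + 2 + 3 = 9.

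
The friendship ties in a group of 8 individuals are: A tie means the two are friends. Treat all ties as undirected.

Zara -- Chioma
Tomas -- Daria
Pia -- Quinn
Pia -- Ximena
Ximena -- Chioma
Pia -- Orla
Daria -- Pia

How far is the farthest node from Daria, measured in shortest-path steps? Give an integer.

Distances from Daria: Chioma:3, Orla:2, Pia:1, Quinn:2, Tomas:1, Ximena:2, Zara:4.
The largest is 4 (to Zara), so the eccentricity of Daria is 4.

4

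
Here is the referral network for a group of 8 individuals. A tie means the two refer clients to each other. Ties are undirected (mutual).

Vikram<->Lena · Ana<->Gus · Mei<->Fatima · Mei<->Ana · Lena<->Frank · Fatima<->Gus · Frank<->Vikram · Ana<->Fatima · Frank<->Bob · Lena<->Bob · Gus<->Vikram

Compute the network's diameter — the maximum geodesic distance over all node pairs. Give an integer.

5

Eccentricity of each node (its greatest distance to any other): Ana:4, Bob:5, Fatima:4, Frank:4, Gus:3, Lena:4, Mei:5, Vikram:3.
The maximum eccentricity is 5, realized for instance by the pair Mei–Bob via Mei – Fatima – Gus – Vikram – Lena – Bob. So the diameter is 5.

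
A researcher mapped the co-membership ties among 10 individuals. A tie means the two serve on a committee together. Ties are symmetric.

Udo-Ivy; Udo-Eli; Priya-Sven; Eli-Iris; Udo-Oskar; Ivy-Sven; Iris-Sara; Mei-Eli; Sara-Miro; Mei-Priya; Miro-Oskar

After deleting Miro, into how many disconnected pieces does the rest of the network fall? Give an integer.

Miro's neighbors (Oskar and Sara) remain reachable from one another through other ties, so the rest of the network stays in one piece.

1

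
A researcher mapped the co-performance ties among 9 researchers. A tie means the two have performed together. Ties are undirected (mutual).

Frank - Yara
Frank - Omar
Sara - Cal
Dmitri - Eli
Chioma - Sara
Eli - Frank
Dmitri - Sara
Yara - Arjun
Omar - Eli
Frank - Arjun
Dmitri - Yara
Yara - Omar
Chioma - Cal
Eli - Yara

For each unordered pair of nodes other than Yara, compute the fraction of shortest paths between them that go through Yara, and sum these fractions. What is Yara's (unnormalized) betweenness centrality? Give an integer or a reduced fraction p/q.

9

Pairs whose geodesics pass through Yara — Sara–Arjun: 1; Sara–Frank: 1/2; Sara–Omar: 1/2; Chioma–Arjun: 1; Chioma–Frank: 1/2; Chioma–Omar: 1/2; Cal–Arjun: 1; Cal–Frank: 1/2; Cal–Omar: 1/2; Eli–Arjun: 1/2; Dmitri–Arjun: 1; Dmitri–Frank: 1/2; Dmitri–Omar: 1/2; Arjun–Omar: 1/2.
All other pairs contribute 0.
Summing the contributions gives betweenness(Yara) = 9.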